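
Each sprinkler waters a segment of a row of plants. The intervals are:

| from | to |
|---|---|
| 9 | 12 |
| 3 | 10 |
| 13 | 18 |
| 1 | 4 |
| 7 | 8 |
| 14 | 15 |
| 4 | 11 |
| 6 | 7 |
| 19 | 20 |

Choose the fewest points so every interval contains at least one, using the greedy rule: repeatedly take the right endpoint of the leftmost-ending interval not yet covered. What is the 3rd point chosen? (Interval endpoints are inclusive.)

Sort by right endpoint; whenever an interval is uncovered, place a point at its right end.
By right end: [1,4]  [6,7]  [7,8]  [3,10]  [4,11]  [9,12]  [14,15]  [13,18]  [19,20]
[1,4] uncovered → point at 4; [6,7] uncovered → point at 7; [9,12] uncovered → point at 12; [14,15] uncovered → point at 15; [19,20] uncovered → point at 20.
Points: 4, 7, 12, 15, 20 (5 total).

12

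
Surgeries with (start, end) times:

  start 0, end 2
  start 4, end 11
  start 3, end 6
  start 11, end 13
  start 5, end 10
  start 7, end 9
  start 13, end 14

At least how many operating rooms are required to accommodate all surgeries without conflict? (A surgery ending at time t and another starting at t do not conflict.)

3

The answer is the maximum number of intervals overlapping at any instant.
Events (time:±→running): 0:+→1 2:-→0 3:+→1 4:+→2 5:+→3 … peak 3.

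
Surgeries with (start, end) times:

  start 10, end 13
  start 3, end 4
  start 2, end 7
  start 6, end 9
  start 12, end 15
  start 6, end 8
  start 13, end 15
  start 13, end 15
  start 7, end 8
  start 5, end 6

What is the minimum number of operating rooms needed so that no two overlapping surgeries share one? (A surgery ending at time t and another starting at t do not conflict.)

3

Count concurrent intervals with a sweep; the peak is the room count.
starts: [2, 3, 5, 6, 6, 7, 10, 12, 13, 13]
ends:   [4, 6, 7, 8, 8, 9, 13, 15, 15, 15]
s2→1 s3→2 e4→1 s5→2 e6→1 s6→2 s6→3  — peak 3.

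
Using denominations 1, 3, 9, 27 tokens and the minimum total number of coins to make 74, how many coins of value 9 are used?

2

74 − 2×27→20 − 2×9→2 − 2×1→0
Count of 9: 2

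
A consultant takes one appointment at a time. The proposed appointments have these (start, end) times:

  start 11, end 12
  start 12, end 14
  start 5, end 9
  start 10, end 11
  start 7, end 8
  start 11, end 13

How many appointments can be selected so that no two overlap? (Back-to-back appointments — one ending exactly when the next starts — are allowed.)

By end time: (7,8), (5,9), (10,11), (11,12), (11,13), (12,14).
Pick (7,8); next start ≥ 8 → (10,11); next start ≥ 11 → (11,12); next start ≥ 12 → (12,14).
Selected 4 appointments.

4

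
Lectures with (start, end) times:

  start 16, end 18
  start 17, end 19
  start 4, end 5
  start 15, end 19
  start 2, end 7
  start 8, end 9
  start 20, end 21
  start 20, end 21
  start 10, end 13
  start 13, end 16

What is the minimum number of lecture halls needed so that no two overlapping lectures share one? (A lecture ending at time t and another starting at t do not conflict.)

3

Events (time:±→running): 2:+→1 4:+→2 5:-→1 7:-→0 8:+→1 9:-→0 10:+→1 13:-→0 13:+→1 15:+→2 16:-→1 16:+→2 17:+→3 … peak 3.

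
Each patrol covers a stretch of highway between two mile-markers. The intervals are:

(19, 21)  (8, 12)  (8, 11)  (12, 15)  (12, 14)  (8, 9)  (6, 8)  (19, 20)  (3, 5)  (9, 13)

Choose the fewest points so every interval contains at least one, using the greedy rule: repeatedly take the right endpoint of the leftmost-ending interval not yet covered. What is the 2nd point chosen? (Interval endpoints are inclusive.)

8

By right end: [3,5]  [6,8]  [8,9]  [8,11]  [8,12]  [9,13]  [12,14]  [12,15]  [19,20]  [19,21]
[3,5] uncovered → point at 5; [6,8] uncovered → point at 8; [9,13] uncovered → point at 13; [19,20] uncovered → point at 20.
Points: 5, 8, 13, 20 (4 total).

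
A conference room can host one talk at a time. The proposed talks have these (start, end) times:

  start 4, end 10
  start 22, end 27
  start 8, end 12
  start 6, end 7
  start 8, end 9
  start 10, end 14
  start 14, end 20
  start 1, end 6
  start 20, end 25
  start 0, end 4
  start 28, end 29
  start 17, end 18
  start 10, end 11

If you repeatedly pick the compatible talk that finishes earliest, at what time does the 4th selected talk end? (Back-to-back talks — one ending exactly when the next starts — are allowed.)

By end time: (0,4), (1,6), (6,7), (8,9), (4,10), (10,11), (8,12), (10,14), (17,18), (14,20), (20,25), (22,27), (28,29).
Pick (0,4); next start ≥ 4 → (6,7); next start ≥ 7 → (8,9); next start ≥ 9 → (10,11); next start ≥ 11 → (17,18); next start ≥ 18 → (20,25); next start ≥ 25 → (28,29).
Selected: (0,4) (6,7) (8,9) (10,11) (17,18) (20,25) (28,29)

11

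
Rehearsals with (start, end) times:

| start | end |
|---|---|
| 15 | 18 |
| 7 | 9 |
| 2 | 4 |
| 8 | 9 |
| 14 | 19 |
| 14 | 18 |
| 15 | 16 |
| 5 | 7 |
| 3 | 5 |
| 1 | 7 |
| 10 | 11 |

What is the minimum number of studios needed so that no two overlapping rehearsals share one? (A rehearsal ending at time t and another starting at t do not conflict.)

4

starts: [1, 2, 3, 5, 7, 8, 10, 14, 14, 15, 15]
ends:   [4, 5, 7, 7, 9, 9, 11, 16, 18, 18, 19]
s1→1 s2→2 s3→3 e4→2 e5→1 s5→2 e7→1 e7→0 s7→1 s8→2 e9→1 e9→0 s10→1 e11→0 s14→1 s14→2 s15→3 s15→4  — peak 4.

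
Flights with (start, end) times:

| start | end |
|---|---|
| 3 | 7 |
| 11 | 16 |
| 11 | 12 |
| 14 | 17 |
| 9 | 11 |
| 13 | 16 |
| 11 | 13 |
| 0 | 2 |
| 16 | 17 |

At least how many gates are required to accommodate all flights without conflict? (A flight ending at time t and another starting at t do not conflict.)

3

Events (time:±→running): 0:+→1 2:-→0 3:+→1 7:-→0 9:+→1 11:-→0 11:+→1 11:+→2 11:+→3 … peak 3.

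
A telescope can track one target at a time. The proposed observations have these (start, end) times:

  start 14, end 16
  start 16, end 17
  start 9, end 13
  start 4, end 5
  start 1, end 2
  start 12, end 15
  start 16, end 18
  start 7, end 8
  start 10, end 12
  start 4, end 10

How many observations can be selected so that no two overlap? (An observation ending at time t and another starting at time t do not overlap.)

6

Greedy by earliest finish: after sorting by end time, pick each interval compatible with the last pick.
By end time: (1,2), (4,5), (7,8), (4,10), (10,12), (9,13), (12,15), (14,16), (16,17), (16,18).
Pick (1,2); next start ≥ 2 → (4,5); next start ≥ 5 → (7,8); next start ≥ 8 → (10,12); next start ≥ 12 → (12,15); next start ≥ 15 → (16,17).
Selected 6 observations.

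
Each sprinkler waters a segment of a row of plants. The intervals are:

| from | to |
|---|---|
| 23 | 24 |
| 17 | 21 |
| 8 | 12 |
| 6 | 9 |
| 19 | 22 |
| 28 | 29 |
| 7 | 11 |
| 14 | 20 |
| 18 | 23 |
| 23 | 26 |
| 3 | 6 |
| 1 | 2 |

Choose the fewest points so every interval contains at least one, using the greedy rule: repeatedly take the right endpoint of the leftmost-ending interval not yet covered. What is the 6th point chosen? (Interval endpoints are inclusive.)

29

Sort by right endpoint; whenever an interval is uncovered, place a point at its right end.
Sorted: [1,2] [3,6] [6,9] [7,11] [8,12] [14,20] [17,21] [19,22] [18,23] [23,24] [23,26] [28,29]
{[1,2]} hit by 2; {[3,6],[6,9]} hit by 6; {[7,11],[8,12]} hit by 11; {[14,20],[17,21],[19,22],[18,23]} hit by 20; {[23,24],[23,26]} hit by 24; {[28,29]} hit by 29.
Points: 2, 6, 11, 20, 24, 29 (6 total).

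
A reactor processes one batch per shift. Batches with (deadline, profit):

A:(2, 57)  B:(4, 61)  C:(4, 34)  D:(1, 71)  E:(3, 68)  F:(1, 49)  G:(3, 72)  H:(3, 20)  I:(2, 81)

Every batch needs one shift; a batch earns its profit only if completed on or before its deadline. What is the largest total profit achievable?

285

By profit: I(d2,81), G(d3,72), D(d1,71), E(d3,68), B(d4,61), A(d2,57), F(d1,49), C(d4,34), H(d3,20)
I→slot 2; G→slot 3; D→slot 1; E skipped; B→slot 4; A skipped; F skipped; C skipped; H skipped.
Profit = 71 + 81 + 72 + 61 = 285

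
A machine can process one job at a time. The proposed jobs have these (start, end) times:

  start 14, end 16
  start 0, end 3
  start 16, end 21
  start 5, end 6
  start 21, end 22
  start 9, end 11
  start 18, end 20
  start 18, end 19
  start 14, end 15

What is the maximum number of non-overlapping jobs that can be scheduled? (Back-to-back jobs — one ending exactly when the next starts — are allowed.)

Sorted by end: (0,3)  (5,6)  (9,11)  (14,15)  (14,16)  (18,19)  (18,20)  (16,21)  (21,22)
take (0,3); take (5,6); take (9,11); take (14,15); take (18,19); take (21,22).
Selected 6 jobs.

6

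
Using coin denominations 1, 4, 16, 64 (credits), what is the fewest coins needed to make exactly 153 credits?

Greedy: take as many of the largest coin as possible, then repeat with the remainder.
153 − 2×64→25 − 1×16→9 − 2×4→1 − 1×1→0
Total coins = 2 + 1 + 2 + 1 = 6

6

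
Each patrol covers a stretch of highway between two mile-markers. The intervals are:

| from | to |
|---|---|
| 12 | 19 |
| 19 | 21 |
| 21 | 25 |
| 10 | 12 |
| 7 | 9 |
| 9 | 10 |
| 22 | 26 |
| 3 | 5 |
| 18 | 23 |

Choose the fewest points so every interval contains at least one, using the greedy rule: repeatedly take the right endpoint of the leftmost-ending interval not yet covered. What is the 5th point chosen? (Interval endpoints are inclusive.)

26

By right end: [3,5]  [7,9]  [9,10]  [10,12]  [12,19]  [19,21]  [18,23]  [21,25]  [22,26]
[3,5] uncovered → point at 5; [7,9] uncovered → point at 9; [10,12] uncovered → point at 12; [19,21] uncovered → point at 21; [22,26] uncovered → point at 26.
Points: 5, 9, 12, 21, 26 (5 total).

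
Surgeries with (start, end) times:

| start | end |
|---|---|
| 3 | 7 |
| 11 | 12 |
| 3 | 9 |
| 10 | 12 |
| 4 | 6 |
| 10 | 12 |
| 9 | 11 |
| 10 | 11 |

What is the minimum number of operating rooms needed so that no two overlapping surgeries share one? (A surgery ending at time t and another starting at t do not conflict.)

The answer is the maximum number of intervals overlapping at any instant.
starts: [3, 3, 4, 9, 10, 10, 10, 11]
ends:   [6, 7, 9, 11, 11, 12, 12, 12]
s3→1 s3→2 s4→3 e6→2 e7→1 e9→0 s9→1 s10→2 s10→3 s10→4  — peak 4.

4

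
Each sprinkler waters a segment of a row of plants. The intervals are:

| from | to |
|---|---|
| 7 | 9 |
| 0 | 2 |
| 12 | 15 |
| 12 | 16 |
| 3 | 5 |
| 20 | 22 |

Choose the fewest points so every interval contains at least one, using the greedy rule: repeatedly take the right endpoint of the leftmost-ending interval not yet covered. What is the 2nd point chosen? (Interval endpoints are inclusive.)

5

By right end: [0,2]  [3,5]  [7,9]  [12,15]  [12,16]  [20,22]
[0,2] uncovered → point at 2; [3,5] uncovered → point at 5; [7,9] uncovered → point at 9; [12,15] uncovered → point at 15; [20,22] uncovered → point at 22.
Points: 2, 5, 9, 15, 22 (5 total).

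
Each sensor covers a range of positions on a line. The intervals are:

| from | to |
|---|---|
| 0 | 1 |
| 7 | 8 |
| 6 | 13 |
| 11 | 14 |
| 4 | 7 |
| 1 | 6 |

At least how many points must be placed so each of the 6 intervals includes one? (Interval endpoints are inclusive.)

3

Sort by right endpoint; whenever an interval is uncovered, place a point at its right end.
Sorted: [0,1] [1,6] [4,7] [7,8] [6,13] [11,14]
{[0,1],[1,6]} hit by 1; {[4,7],[7,8],[6,13]} hit by 7; {[11,14]} hit by 14.
Points: 1, 7, 14 (3 total).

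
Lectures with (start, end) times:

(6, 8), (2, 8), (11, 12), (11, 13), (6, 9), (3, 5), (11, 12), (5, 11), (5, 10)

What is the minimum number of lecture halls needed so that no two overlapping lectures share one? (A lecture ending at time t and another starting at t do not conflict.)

Events (time:±→running): 2:+→1 3:+→2 5:-→1 5:+→2 5:+→3 6:+→4 6:+→5 … peak 5.

5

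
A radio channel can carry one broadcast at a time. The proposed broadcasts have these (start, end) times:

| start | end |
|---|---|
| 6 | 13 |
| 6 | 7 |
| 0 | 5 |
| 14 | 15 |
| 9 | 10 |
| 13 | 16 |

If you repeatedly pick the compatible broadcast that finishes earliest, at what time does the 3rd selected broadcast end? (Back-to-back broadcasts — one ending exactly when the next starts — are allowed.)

Order by finish time; keep every interval that doesn't clash with the previous kept one.
By end time: (0,5), (6,7), (9,10), (6,13), (14,15), (13,16).
Pick (0,5); next start ≥ 5 → (6,7); next start ≥ 7 → (9,10); next start ≥ 10 → (14,15).
Selected: (0,5) (6,7) (9,10) (14,15)

10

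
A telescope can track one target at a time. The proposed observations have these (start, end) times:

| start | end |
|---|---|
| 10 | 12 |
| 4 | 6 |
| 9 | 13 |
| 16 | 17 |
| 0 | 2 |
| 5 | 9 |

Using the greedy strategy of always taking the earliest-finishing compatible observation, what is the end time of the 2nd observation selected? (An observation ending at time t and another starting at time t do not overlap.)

Sort by end time and greedily take each interval whose start is ≥ the last chosen end.
By end time: (0,2), (4,6), (5,9), (10,12), (9,13), (16,17).
Pick (0,2); next start ≥ 2 → (4,6); next start ≥ 6 → (10,12); next start ≥ 12 → (16,17).
Selected: (0,2) (4,6) (10,12) (16,17)

6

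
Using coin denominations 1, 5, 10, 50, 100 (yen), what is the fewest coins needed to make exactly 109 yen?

Use the largest denomination that fits, subtract, and repeat.
109 = 1×100 + 1×5 + 4×1
Total coins = 1 + 1 + 4 = 6

6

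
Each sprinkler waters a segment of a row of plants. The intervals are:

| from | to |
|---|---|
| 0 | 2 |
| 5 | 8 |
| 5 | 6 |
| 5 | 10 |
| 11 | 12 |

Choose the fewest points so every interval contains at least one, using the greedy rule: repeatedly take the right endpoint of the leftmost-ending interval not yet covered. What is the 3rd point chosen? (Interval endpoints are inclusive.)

12

Sort by right endpoint; whenever an interval is uncovered, place a point at its right end.
By right end: [0,2]  [5,6]  [5,8]  [5,10]  [11,12]
[0,2] uncovered → point at 2; [5,6] uncovered → point at 6; [11,12] uncovered → point at 12.
Points: 2, 6, 12 (3 total).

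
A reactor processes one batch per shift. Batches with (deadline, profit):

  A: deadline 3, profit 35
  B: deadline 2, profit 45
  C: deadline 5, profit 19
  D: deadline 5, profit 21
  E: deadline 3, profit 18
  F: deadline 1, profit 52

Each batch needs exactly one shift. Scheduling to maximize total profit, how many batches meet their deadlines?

Sort by profit descending; place each in the latest free slot ≤ its deadline.
Profit order: F=52 B=45 A=35 D=21 C=19 E=18
Assign: F→slot 1, B→slot 2, A→slot 3, D→slot 5, C→slot 4, E skipped.
Slots: [1:F] [2:B] [3:A] [4:C] [5:D]
5 of 6 scheduled.

5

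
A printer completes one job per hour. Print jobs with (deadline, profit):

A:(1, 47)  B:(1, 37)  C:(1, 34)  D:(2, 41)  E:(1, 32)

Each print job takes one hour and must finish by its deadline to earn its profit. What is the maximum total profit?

By profit: A(d1,47), D(d2,41), B(d1,37), C(d1,34), E(d1,32)
A→slot 1; D→slot 2; B skipped; C skipped; E skipped.
Profit = 47 + 41 = 88

88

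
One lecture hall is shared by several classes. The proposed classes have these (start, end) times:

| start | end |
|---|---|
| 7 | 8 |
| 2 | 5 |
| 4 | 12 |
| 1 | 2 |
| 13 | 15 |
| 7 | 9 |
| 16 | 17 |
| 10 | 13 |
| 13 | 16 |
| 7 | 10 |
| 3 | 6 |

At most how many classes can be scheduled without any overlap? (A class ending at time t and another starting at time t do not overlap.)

6

Order by finish time; keep every interval that doesn't clash with the previous kept one.
Sorted by end: (1,2)  (2,5)  (3,6)  (7,8)  (7,9)  (7,10)  (4,12)  (10,13)  (13,15)  (13,16)  (16,17)
take (1,2); take (2,5); take (7,8); take (10,13); take (13,15); skip (13,16); take (16,17).
Selected 6 classes.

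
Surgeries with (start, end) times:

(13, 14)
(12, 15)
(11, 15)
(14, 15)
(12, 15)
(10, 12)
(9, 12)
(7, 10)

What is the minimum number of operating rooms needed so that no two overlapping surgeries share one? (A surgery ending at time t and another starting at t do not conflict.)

4

The answer is the maximum number of intervals overlapping at any instant.
starts: [7, 9, 10, 11, 12, 12, 13, 14]
ends:   [10, 12, 12, 14, 15, 15, 15, 15]
s7→1 s9→2 e10→1 s10→2 s11→3 e12→2 e12→1 s12→2 s12→3 s13→4  — peak 4.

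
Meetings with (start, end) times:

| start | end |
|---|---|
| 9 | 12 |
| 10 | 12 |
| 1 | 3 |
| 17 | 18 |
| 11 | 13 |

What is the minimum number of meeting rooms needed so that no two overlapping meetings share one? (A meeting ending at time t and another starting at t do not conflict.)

3

The answer is the maximum number of intervals overlapping at any instant.
Events (time:±→running): 1:+→1 3:-→0 9:+→1 10:+→2 11:+→3 … peak 3.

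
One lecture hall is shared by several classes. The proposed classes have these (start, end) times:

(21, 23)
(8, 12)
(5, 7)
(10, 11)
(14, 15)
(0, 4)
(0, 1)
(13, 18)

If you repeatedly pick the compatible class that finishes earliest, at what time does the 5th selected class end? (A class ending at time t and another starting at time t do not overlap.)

Greedy by earliest finish: after sorting by end time, pick each interval compatible with the last pick.
By end time: (0,1), (0,4), (5,7), (10,11), (8,12), (14,15), (13,18), (21,23).
Pick (0,1); next start ≥ 1 → (5,7); next start ≥ 7 → (10,11); next start ≥ 11 → (14,15); next start ≥ 15 → (21,23).
Selected: (0,1) (5,7) (10,11) (14,15) (21,23)

23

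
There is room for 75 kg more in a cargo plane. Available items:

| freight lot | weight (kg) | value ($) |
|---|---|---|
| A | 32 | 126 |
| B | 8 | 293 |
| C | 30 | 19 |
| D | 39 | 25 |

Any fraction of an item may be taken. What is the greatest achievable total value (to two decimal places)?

Sort by value per unit weight and fill in that order.
Order: B (293/8=36.62) > A (126/32=3.94) > D (25/39=0.64) > C (19/30=0.63)
Fill: take B (8 @ 293) → take A (32 @ 126) → take 35/39 of D → 22.44; 75/75 used.
Total value = 441.44

441.44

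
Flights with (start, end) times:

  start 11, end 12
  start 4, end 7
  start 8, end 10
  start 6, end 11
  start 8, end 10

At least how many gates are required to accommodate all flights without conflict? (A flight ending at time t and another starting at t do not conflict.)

3

Events (time:±→running): 4:+→1 6:+→2 7:-→1 8:+→2 8:+→3 … peak 3.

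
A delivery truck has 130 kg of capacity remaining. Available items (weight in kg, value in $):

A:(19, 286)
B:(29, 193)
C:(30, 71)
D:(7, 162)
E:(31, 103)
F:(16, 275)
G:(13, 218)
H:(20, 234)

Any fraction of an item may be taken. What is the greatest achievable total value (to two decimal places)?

Sort by value per unit weight and fill in that order.
Ratios (sorted): D 23.14, F 17.19, G 16.77, A 15.05, H 11.70, B 6.66, E 3.32, C 2.37
take D (7 @ 162); take F (16 @ 275); take G (13 @ 218); take A (19 @ 286); take H (20 @ 234); take B (29 @ 193); take 26/31 of E → 86.39. Capacity used 130/130.
Total value = 1454.39

1454.39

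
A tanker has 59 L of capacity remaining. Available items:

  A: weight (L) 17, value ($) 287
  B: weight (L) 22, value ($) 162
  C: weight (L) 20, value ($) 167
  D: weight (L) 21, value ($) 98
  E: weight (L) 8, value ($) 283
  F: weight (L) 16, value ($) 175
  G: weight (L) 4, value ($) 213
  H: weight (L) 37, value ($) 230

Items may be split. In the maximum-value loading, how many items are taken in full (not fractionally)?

Sort by value per unit weight and fill in that order.
Ratios (sorted): G 53.25, E 35.38, A 16.88, F 10.94, C 8.35, B 7.36, H 6.22, D 4.67
take G (4 @ 213); take E (8 @ 283); take A (17 @ 287); take F (16 @ 175); take 14/20 of C → 116.90. Capacity used 59/59.
4 item(s) taken whole; one partial (take 14/20 of C).

4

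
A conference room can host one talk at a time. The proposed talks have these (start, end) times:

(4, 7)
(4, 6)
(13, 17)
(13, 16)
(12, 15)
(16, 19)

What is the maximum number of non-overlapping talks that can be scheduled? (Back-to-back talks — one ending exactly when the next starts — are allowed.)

By end time: (4,6), (4,7), (12,15), (13,16), (13,17), (16,19).
Pick (4,6); next start ≥ 6 → (12,15); next start ≥ 15 → (16,19).
Selected 3 talks.

3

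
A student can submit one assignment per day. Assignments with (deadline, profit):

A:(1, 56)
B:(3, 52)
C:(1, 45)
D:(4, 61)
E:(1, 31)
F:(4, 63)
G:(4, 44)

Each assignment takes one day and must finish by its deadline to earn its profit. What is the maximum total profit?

232

Take jobs in profit order; each goes to the latest open slot no later than its deadline.
By profit: F(d4,63), D(d4,61), A(d1,56), B(d3,52), C(d1,45), G(d4,44), E(d1,31)
F→slot 4; D→slot 3; A→slot 1; B→slot 2; C skipped; G skipped; E skipped.
Profit = 56 + 52 + 61 + 63 = 232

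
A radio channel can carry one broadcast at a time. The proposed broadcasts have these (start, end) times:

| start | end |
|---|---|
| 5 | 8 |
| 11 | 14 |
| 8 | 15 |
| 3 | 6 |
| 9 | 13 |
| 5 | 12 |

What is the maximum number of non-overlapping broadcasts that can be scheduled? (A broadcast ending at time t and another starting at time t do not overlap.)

2

By end time: (3,6), (5,8), (5,12), (9,13), (11,14), (8,15).
Pick (3,6); next start ≥ 6 → (9,13).
Selected 2 broadcasts.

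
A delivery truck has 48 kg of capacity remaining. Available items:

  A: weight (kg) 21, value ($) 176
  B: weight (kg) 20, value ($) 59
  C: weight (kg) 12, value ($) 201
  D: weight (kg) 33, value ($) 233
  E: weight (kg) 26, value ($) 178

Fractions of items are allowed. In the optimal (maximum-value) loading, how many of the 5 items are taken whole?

Ratios (sorted): C 16.75, A 8.38, D 7.06, E 6.85, B 2.95
take C (12 @ 201); take A (21 @ 176); take 15/33 of D → 105.91. Capacity used 48/48.
2 item(s) taken whole; one partial (take 15/33 of D).

2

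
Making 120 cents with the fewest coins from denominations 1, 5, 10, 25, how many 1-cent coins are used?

0

120 − 4×25→20 − 2×10→0
Count of 1: 0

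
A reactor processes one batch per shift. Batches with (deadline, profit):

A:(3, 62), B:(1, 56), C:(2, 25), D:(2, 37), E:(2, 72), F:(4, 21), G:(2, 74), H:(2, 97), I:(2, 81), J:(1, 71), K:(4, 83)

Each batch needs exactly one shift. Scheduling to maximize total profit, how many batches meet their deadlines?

Sort by profit descending; place each in the latest free slot ≤ its deadline.
Profit order: H=97 K=83 I=81 G=74 E=72 J=71 A=62 B=56 D=37 C=25 F=21
Assign: H→slot 2, K→slot 4, I→slot 1, G skipped, E skipped, J skipped, A→slot 3, B skipped, D skipped, C skipped, F skipped.
Slots: [1:I] [2:H] [3:A] [4:K]
4 of 11 scheduled.

4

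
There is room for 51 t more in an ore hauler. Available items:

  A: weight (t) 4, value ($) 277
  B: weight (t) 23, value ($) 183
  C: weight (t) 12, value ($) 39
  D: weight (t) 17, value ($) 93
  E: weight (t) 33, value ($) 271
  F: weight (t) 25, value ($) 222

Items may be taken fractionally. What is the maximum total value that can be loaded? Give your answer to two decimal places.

679.67

Order: A (277/4=69.25) > F (222/25=8.88) > E (271/33=8.21) > B (183/23=7.96) > D (93/17=5.47) > C (39/12=3.25)
Fill: take A (4 @ 277) → take F (25 @ 222) → take 22/33 of E → 180.67; 51/51 used.
Total value = 679.67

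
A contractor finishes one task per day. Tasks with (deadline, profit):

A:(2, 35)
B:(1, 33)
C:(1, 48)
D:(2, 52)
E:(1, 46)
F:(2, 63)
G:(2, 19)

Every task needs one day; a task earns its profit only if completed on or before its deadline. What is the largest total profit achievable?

Profit order: F=63 D=52 C=48 E=46 A=35 B=33 G=19
Assign: F→slot 2, D→slot 1, C skipped, E skipped, A skipped, B skipped, G skipped.
Slots: [1:D] [2:F]
Profit = 52 + 63 = 115

115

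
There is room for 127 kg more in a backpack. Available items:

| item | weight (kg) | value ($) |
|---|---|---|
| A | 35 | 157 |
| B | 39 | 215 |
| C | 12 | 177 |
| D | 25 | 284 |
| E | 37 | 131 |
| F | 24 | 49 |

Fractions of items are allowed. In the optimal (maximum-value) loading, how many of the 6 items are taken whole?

Ratios (sorted): C 14.75, D 11.36, B 5.51, A 4.49, E 3.54, F 2.04
take C (12 @ 177); take D (25 @ 284); take B (39 @ 215); take A (35 @ 157); take 16/37 of E → 56.65. Capacity used 127/127.
4 item(s) taken whole; one partial (take 16/37 of E).

4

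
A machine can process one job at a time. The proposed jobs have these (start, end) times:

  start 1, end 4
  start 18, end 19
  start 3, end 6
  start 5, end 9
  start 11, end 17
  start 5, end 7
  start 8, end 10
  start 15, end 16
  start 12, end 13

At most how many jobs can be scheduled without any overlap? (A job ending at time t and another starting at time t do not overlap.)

6

Sorted by end: (1,4)  (3,6)  (5,7)  (5,9)  (8,10)  (12,13)  (15,16)  (11,17)  (18,19)
take (1,4); skip (3,6); take (5,7); take (8,10); take (12,13); take (15,16); take (18,19).
Selected 6 jobs.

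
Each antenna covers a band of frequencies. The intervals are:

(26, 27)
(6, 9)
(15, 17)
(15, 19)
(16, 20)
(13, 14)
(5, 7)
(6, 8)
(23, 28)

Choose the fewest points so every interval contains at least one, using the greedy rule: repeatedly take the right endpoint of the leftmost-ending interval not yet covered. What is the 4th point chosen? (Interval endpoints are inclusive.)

Process intervals by earliest right end; each time one isn't hit yet, stab at its right endpoint.
Sorted: [5,7] [6,8] [6,9] [13,14] [15,17] [15,19] [16,20] [26,27] [23,28]
{[5,7],[6,8],[6,9]} hit by 7; {[13,14]} hit by 14; {[15,17],[15,19],[16,20]} hit by 17; {[26,27],[23,28]} hit by 27.
Points: 7, 14, 17, 27 (4 total).

27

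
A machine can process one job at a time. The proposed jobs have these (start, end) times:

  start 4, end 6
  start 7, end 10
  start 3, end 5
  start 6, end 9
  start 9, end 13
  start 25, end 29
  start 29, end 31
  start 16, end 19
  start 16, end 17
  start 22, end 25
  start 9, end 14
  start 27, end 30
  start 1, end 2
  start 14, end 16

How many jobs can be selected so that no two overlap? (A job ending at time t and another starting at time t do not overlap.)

Order by finish time; keep every interval that doesn't clash with the previous kept one.
By end time: (1,2), (3,5), (4,6), (6,9), (7,10), (9,13), (9,14), (14,16), (16,17), (16,19), (22,25), (25,29), (27,30), (29,31).
Pick (1,2); next start ≥ 2 → (3,5); next start ≥ 5 → (6,9); next start ≥ 9 → (9,13); next start ≥ 13 → (14,16); next start ≥ 16 → (16,17); next start ≥ 17 → (22,25); next start ≥ 25 → (25,29); next start ≥ 29 → (29,31).
Selected 9 jobs.

9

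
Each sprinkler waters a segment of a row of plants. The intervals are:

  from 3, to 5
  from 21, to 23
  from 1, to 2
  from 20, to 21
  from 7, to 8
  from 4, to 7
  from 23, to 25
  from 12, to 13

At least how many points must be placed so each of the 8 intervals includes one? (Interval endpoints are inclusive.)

6

By right end: [1,2]  [3,5]  [4,7]  [7,8]  [12,13]  [20,21]  [21,23]  [23,25]
[1,2] uncovered → point at 2; [3,5] uncovered → point at 5; [7,8] uncovered → point at 8; [12,13] uncovered → point at 13; [20,21] uncovered → point at 21; [23,25] uncovered → point at 25.
Points: 2, 5, 8, 13, 21, 25 (6 total).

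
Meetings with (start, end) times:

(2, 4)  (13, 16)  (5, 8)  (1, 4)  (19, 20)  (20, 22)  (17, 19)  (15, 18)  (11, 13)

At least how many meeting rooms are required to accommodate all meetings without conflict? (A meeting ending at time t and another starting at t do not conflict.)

Count concurrent intervals with a sweep; the peak is the room count.
starts: [1, 2, 5, 11, 13, 15, 17, 19, 20]
ends:   [4, 4, 8, 13, 16, 18, 19, 20, 22]
s1→1 s2→2  — peak 2.

2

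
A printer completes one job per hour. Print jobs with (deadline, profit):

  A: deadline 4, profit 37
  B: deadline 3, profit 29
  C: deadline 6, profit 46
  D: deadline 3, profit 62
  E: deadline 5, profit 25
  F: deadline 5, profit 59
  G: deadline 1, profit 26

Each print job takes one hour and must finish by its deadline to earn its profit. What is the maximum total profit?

Take jobs in profit order; each goes to the latest open slot no later than its deadline.
Profit order: D=62 F=59 C=46 A=37 B=29 G=26 E=25
Assign: D→slot 3, F→slot 5, C→slot 6, A→slot 4, B→slot 2, G→slot 1, E skipped.
Slots: [1:G] [2:B] [3:D] [4:A] [5:F] [6:C]
Profit = 26 + 29 + 62 + 37 + 59 + 46 = 259

259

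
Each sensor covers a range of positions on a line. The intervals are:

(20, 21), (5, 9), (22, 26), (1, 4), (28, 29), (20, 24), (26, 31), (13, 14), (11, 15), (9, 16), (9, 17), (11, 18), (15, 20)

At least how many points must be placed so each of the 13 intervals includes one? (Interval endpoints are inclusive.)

Process intervals by earliest right end; each time one isn't hit yet, stab at its right endpoint.
Sorted: [1,4] [5,9] [13,14] [11,15] [9,16] [9,17] [11,18] [15,20] [20,21] [20,24] [22,26] [28,29] [26,31]
{[1,4]} hit by 4; {[5,9]} hit by 9; {[13,14],[11,15],[9,16],[9,17],[11,18]} hit by 14; {[15,20],[20,21],[20,24]} hit by 20; {[22,26]} hit by 26; {[28,29],[26,31]} hit by 29.
Points: 4, 9, 14, 20, 26, 29 (6 total).

6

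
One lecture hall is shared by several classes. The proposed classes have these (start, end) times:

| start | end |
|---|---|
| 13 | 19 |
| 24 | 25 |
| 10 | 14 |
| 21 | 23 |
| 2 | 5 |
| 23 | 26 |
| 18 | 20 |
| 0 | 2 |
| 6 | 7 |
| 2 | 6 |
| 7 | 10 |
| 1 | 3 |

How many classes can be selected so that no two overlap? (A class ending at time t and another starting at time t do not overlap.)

Sorted by end: (0,2)  (1,3)  (2,5)  (2,6)  (6,7)  (7,10)  (10,14)  (13,19)  (18,20)  (21,23)  (24,25)  (23,26)
take (0,2); skip (1,3); take (2,5); skip (2,6); take (6,7); take (7,10); take (10,14); take (18,20); take (21,23); take (24,25).
Selected 8 classes.

8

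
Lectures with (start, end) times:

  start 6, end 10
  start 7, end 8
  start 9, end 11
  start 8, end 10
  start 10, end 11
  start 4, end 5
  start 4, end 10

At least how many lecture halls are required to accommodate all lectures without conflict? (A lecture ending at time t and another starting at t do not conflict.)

4

Count concurrent intervals with a sweep; the peak is the room count.
starts: [4, 4, 6, 7, 8, 9, 10]
ends:   [5, 8, 10, 10, 10, 11, 11]
s4→1 s4→2 e5→1 s6→2 s7→3 e8→2 s8→3 s9→4  — peak 4.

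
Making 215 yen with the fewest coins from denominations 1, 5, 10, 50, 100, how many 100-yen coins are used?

2

215 − 2×100→15 − 1×10→5 − 1×5→0
Count of 100: 2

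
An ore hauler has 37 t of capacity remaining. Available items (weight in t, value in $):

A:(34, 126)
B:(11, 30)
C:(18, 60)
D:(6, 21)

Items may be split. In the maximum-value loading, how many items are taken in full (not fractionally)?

Order: A (126/34=3.71) > D (21/6=3.50) > C (60/18=3.33) > B (30/11=2.73)
Fill: take A (34 @ 126) → take 3/6 of D → 10.50; 37/37 used.
1 item(s) taken whole; one partial (take 3/6 of D).

1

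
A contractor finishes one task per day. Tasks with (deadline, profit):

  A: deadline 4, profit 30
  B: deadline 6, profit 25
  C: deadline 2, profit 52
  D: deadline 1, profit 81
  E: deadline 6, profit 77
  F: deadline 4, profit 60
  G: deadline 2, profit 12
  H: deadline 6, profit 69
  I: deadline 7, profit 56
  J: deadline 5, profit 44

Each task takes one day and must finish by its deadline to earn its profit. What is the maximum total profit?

Take jobs in profit order; each goes to the latest open slot no later than its deadline.
By profit: D(d1,81), E(d6,77), H(d6,69), F(d4,60), I(d7,56), C(d2,52), J(d5,44), A(d4,30), B(d6,25), G(d2,12)
D→slot 1; E→slot 6; H→slot 5; F→slot 4; I→slot 7; C→slot 2; J→slot 3; A skipped; B skipped; G skipped.
Profit = 81 + 52 + 44 + 60 + 69 + 77 + 56 = 439

439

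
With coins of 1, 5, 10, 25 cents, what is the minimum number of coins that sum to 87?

87 = 3×25 + 1×10 + 2×1
Total coins = 3 + 1 + 2 = 6

6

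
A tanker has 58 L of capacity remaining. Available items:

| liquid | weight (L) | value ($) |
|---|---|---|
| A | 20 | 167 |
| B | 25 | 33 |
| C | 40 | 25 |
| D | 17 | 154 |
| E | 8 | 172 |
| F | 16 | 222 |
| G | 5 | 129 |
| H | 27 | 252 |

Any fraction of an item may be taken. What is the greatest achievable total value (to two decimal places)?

Order: G (129/5=25.80) > E (172/8=21.50) > F (222/16=13.88) > H (252/27=9.33) > D (154/17=9.06) > A (167/20=8.35) > B (33/25=1.32) > C (25/40=0.62)
Fill: take G (5 @ 129) → take E (8 @ 172) → take F (16 @ 222) → take H (27 @ 252) → take 2/17 of D → 18.12; 58/58 used.
Total value = 793.12

793.12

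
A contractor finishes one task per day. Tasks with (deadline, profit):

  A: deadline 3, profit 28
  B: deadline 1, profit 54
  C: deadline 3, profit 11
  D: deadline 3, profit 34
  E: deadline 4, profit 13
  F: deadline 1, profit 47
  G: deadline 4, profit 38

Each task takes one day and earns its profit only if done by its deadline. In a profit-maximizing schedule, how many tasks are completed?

Take jobs in profit order; each goes to the latest open slot no later than its deadline.
By profit: B(d1,54), F(d1,47), G(d4,38), D(d3,34), A(d3,28), E(d4,13), C(d3,11)
B→slot 1; F skipped; G→slot 4; D→slot 3; A→slot 2; E skipped; C skipped.
4 of 7 scheduled.

4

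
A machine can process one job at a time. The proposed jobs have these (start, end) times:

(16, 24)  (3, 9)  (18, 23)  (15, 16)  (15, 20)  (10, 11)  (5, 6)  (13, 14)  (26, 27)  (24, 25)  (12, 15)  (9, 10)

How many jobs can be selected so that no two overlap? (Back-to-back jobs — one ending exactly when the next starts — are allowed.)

Greedy by earliest finish: after sorting by end time, pick each interval compatible with the last pick.
Sorted by end: (5,6)  (3,9)  (9,10)  (10,11)  (13,14)  (12,15)  (15,16)  (15,20)  (18,23)  (16,24)  (24,25)  (26,27)
take (5,6); take (9,10); take (10,11); take (13,14); take (15,16); take (18,23); skip (16,24); take (24,25); take (26,27).
Selected 8 jobs.

8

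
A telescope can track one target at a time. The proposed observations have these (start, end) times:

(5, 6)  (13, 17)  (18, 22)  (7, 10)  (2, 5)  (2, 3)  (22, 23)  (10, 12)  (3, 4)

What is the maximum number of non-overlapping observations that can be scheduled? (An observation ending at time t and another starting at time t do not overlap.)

8

By end time: (2,3), (3,4), (2,5), (5,6), (7,10), (10,12), (13,17), (18,22), (22,23).
Pick (2,3); next start ≥ 3 → (3,4); next start ≥ 4 → (5,6); next start ≥ 6 → (7,10); next start ≥ 10 → (10,12); next start ≥ 12 → (13,17); next start ≥ 17 → (18,22); next start ≥ 22 → (22,23).
Selected 8 observations.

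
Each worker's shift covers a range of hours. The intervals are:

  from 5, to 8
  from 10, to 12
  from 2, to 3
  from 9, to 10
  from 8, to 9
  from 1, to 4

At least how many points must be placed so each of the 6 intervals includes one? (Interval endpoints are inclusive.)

Sorted: [2,3] [1,4] [5,8] [8,9] [9,10] [10,12]
{[2,3],[1,4]} hit by 3; {[5,8],[8,9]} hit by 8; {[9,10],[10,12]} hit by 10.
Points: 3, 8, 10 (3 total).

3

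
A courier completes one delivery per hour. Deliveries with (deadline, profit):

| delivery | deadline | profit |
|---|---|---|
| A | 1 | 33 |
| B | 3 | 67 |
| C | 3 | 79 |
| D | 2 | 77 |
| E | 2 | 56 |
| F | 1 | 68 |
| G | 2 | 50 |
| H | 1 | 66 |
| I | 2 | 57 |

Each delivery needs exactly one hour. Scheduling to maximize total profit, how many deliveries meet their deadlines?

Take jobs in profit order; each goes to the latest open slot no later than its deadline.
By profit: C(d3,79), D(d2,77), F(d1,68), B(d3,67), H(d1,66), I(d2,57), E(d2,56), G(d2,50), A(d1,33)
C→slot 3; D→slot 2; F→slot 1; B skipped; H skipped; I skipped; E skipped; G skipped; A skipped.
3 of 9 scheduled.

3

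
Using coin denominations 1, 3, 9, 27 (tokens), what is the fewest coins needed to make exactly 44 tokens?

Greedy: take as many of the largest coin as possible, then repeat with the remainder.
44 = 1×27 + 1×9 + 2×3 + 2×1
Total coins = 1 + 1 + 2 + 2 = 6

6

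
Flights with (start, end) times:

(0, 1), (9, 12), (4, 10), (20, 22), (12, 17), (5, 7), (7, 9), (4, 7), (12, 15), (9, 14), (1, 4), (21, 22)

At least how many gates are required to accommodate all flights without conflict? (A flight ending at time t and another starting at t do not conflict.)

Count concurrent intervals with a sweep; the peak is the room count.
Events (time:±→running): 0:+→1 1:-→0 1:+→1 4:-→0 4:+→1 4:+→2 5:+→3 … peak 3.

3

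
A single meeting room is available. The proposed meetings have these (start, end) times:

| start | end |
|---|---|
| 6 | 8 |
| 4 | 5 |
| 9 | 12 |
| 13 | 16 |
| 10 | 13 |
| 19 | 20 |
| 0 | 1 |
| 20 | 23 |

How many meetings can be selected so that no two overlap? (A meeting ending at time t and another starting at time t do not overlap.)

7

Order by finish time; keep every interval that doesn't clash with the previous kept one.
By end time: (0,1), (4,5), (6,8), (9,12), (10,13), (13,16), (19,20), (20,23).
Pick (0,1); next start ≥ 1 → (4,5); next start ≥ 5 → (6,8); next start ≥ 8 → (9,12); next start ≥ 12 → (13,16); next start ≥ 16 → (19,20); next start ≥ 20 → (20,23).
Selected 7 meetings.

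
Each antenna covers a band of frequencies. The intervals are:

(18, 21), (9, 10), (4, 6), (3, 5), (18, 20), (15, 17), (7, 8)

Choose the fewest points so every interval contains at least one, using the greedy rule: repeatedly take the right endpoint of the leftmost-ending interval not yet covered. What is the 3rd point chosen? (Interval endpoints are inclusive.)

10

Process intervals by earliest right end; each time one isn't hit yet, stab at its right endpoint.
Sorted: [3,5] [4,6] [7,8] [9,10] [15,17] [18,20] [18,21]
{[3,5],[4,6]} hit by 5; {[7,8]} hit by 8; {[9,10]} hit by 10; {[15,17]} hit by 17; {[18,20],[18,21]} hit by 20.
Points: 5, 8, 10, 17, 20 (5 total).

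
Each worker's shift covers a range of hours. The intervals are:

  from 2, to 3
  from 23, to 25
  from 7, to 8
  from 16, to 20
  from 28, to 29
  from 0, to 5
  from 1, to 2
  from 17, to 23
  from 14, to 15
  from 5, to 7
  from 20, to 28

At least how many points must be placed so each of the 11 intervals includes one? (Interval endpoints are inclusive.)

Sort by right endpoint; whenever an interval is uncovered, place a point at its right end.
Sorted: [1,2] [2,3] [0,5] [5,7] [7,8] [14,15] [16,20] [17,23] [23,25] [20,28] [28,29]
{[1,2],[2,3],[0,5]} hit by 2; {[5,7],[7,8]} hit by 7; {[14,15]} hit by 15; {[16,20],[17,23]} hit by 20; {[23,25],[20,28]} hit by 25; {[28,29]} hit by 29.
Points: 2, 7, 15, 20, 25, 29 (6 total).

6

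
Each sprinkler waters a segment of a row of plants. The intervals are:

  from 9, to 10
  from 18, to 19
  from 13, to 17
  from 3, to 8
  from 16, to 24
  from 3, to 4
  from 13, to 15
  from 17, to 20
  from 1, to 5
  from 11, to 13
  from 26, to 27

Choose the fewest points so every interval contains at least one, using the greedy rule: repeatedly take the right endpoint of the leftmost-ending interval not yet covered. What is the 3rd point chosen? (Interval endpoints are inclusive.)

13

Process intervals by earliest right end; each time one isn't hit yet, stab at its right endpoint.
By right end: [3,4]  [1,5]  [3,8]  [9,10]  [11,13]  [13,15]  [13,17]  [18,19]  [17,20]  [16,24]  [26,27]
[3,4] uncovered → point at 4; [9,10] uncovered → point at 10; [11,13] uncovered → point at 13; [18,19] uncovered → point at 19; [26,27] uncovered → point at 27.
Points: 4, 10, 13, 19, 27 (5 total).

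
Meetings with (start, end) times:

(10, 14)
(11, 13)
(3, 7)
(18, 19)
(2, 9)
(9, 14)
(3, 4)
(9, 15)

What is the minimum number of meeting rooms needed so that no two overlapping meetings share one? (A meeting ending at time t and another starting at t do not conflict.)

Count concurrent intervals with a sweep; the peak is the room count.
Events (time:±→running): 2:+→1 3:+→2 3:+→3 4:-→2 7:-→1 9:-→0 9:+→1 9:+→2 10:+→3 11:+→4 … peak 4.

4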